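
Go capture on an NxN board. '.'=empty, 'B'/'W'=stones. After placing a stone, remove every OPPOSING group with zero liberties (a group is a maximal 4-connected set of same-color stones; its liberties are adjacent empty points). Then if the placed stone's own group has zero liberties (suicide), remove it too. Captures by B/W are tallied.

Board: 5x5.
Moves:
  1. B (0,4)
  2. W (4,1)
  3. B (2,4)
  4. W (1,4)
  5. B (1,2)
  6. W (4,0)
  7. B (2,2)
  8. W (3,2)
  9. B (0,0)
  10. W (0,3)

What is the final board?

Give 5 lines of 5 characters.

Move 1: B@(0,4) -> caps B=0 W=0
Move 2: W@(4,1) -> caps B=0 W=0
Move 3: B@(2,4) -> caps B=0 W=0
Move 4: W@(1,4) -> caps B=0 W=0
Move 5: B@(1,2) -> caps B=0 W=0
Move 6: W@(4,0) -> caps B=0 W=0
Move 7: B@(2,2) -> caps B=0 W=0
Move 8: W@(3,2) -> caps B=0 W=0
Move 9: B@(0,0) -> caps B=0 W=0
Move 10: W@(0,3) -> caps B=0 W=1

Answer: B..W.
..B.W
..B.B
..W..
WW...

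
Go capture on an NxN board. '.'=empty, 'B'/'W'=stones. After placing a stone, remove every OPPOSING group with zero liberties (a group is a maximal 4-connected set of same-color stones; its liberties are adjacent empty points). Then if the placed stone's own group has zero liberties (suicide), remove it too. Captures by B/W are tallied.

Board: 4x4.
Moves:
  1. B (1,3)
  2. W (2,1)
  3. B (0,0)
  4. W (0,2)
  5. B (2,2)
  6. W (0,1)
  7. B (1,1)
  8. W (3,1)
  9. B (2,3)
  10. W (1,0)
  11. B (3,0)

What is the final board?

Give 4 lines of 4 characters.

Answer: .WW.
WB.B
.WBB
BW..

Derivation:
Move 1: B@(1,3) -> caps B=0 W=0
Move 2: W@(2,1) -> caps B=0 W=0
Move 3: B@(0,0) -> caps B=0 W=0
Move 4: W@(0,2) -> caps B=0 W=0
Move 5: B@(2,2) -> caps B=0 W=0
Move 6: W@(0,1) -> caps B=0 W=0
Move 7: B@(1,1) -> caps B=0 W=0
Move 8: W@(3,1) -> caps B=0 W=0
Move 9: B@(2,3) -> caps B=0 W=0
Move 10: W@(1,0) -> caps B=0 W=1
Move 11: B@(3,0) -> caps B=0 W=1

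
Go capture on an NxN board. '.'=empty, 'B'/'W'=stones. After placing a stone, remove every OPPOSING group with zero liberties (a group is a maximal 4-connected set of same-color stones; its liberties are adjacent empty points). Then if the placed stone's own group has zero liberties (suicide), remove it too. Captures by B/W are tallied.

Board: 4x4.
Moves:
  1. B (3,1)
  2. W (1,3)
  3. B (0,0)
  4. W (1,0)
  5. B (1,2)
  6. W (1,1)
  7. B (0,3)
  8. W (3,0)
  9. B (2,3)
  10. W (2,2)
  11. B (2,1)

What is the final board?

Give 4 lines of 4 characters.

Move 1: B@(3,1) -> caps B=0 W=0
Move 2: W@(1,3) -> caps B=0 W=0
Move 3: B@(0,0) -> caps B=0 W=0
Move 4: W@(1,0) -> caps B=0 W=0
Move 5: B@(1,2) -> caps B=0 W=0
Move 6: W@(1,1) -> caps B=0 W=0
Move 7: B@(0,3) -> caps B=0 W=0
Move 8: W@(3,0) -> caps B=0 W=0
Move 9: B@(2,3) -> caps B=1 W=0
Move 10: W@(2,2) -> caps B=1 W=0
Move 11: B@(2,1) -> caps B=1 W=0

Answer: B..B
WWB.
.BWB
WB..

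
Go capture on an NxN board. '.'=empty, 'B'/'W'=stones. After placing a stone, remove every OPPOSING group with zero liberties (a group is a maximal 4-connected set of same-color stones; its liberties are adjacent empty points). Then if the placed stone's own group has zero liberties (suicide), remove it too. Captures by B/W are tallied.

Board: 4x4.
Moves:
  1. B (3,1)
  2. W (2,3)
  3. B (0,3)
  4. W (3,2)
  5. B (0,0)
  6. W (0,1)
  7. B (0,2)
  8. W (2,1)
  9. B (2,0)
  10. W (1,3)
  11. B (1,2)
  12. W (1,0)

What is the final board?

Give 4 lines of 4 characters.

Move 1: B@(3,1) -> caps B=0 W=0
Move 2: W@(2,3) -> caps B=0 W=0
Move 3: B@(0,3) -> caps B=0 W=0
Move 4: W@(3,2) -> caps B=0 W=0
Move 5: B@(0,0) -> caps B=0 W=0
Move 6: W@(0,1) -> caps B=0 W=0
Move 7: B@(0,2) -> caps B=0 W=0
Move 8: W@(2,1) -> caps B=0 W=0
Move 9: B@(2,0) -> caps B=0 W=0
Move 10: W@(1,3) -> caps B=0 W=0
Move 11: B@(1,2) -> caps B=0 W=0
Move 12: W@(1,0) -> caps B=0 W=1

Answer: .WBB
W.BW
BW.W
.BW.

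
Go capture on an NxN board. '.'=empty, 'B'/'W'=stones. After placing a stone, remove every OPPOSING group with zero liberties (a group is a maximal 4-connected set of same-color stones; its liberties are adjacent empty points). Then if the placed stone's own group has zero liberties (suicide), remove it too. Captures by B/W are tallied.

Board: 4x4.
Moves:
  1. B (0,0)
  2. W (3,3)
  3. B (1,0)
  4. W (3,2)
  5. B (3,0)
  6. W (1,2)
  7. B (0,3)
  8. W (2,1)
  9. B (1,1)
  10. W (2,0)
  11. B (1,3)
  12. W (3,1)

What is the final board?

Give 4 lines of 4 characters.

Move 1: B@(0,0) -> caps B=0 W=0
Move 2: W@(3,3) -> caps B=0 W=0
Move 3: B@(1,0) -> caps B=0 W=0
Move 4: W@(3,2) -> caps B=0 W=0
Move 5: B@(3,0) -> caps B=0 W=0
Move 6: W@(1,2) -> caps B=0 W=0
Move 7: B@(0,3) -> caps B=0 W=0
Move 8: W@(2,1) -> caps B=0 W=0
Move 9: B@(1,1) -> caps B=0 W=0
Move 10: W@(2,0) -> caps B=0 W=0
Move 11: B@(1,3) -> caps B=0 W=0
Move 12: W@(3,1) -> caps B=0 W=1

Answer: B..B
BBWB
WW..
.WWW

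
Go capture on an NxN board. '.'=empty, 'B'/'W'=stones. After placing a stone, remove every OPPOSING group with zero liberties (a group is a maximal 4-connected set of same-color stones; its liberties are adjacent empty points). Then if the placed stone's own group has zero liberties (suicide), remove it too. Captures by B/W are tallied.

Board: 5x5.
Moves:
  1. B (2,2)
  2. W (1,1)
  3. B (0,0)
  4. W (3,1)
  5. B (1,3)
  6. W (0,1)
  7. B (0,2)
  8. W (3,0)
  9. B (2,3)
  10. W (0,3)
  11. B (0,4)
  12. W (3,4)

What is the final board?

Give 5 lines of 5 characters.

Answer: BWB.B
.W.B.
..BB.
WW..W
.....

Derivation:
Move 1: B@(2,2) -> caps B=0 W=0
Move 2: W@(1,1) -> caps B=0 W=0
Move 3: B@(0,0) -> caps B=0 W=0
Move 4: W@(3,1) -> caps B=0 W=0
Move 5: B@(1,3) -> caps B=0 W=0
Move 6: W@(0,1) -> caps B=0 W=0
Move 7: B@(0,2) -> caps B=0 W=0
Move 8: W@(3,0) -> caps B=0 W=0
Move 9: B@(2,3) -> caps B=0 W=0
Move 10: W@(0,3) -> caps B=0 W=0
Move 11: B@(0,4) -> caps B=1 W=0
Move 12: W@(3,4) -> caps B=1 W=0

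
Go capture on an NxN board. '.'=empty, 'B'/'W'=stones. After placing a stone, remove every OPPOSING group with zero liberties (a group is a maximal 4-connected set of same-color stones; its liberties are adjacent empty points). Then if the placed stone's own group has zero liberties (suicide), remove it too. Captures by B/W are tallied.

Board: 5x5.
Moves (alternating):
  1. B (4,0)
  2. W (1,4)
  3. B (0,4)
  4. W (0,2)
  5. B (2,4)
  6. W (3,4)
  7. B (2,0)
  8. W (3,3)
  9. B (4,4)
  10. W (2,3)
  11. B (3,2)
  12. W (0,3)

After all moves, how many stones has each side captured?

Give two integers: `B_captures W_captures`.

Answer: 0 2

Derivation:
Move 1: B@(4,0) -> caps B=0 W=0
Move 2: W@(1,4) -> caps B=0 W=0
Move 3: B@(0,4) -> caps B=0 W=0
Move 4: W@(0,2) -> caps B=0 W=0
Move 5: B@(2,4) -> caps B=0 W=0
Move 6: W@(3,4) -> caps B=0 W=0
Move 7: B@(2,0) -> caps B=0 W=0
Move 8: W@(3,3) -> caps B=0 W=0
Move 9: B@(4,4) -> caps B=0 W=0
Move 10: W@(2,3) -> caps B=0 W=1
Move 11: B@(3,2) -> caps B=0 W=1
Move 12: W@(0,3) -> caps B=0 W=2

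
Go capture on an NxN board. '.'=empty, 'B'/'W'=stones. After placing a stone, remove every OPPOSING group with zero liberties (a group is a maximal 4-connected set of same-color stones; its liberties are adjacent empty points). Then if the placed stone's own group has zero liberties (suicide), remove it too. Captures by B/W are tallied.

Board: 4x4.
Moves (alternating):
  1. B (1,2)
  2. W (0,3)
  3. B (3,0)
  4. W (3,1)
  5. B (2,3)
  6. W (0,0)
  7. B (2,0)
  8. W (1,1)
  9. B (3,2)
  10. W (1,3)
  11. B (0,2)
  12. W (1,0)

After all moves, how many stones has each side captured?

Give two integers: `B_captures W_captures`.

Answer: 2 0

Derivation:
Move 1: B@(1,2) -> caps B=0 W=0
Move 2: W@(0,3) -> caps B=0 W=0
Move 3: B@(3,0) -> caps B=0 W=0
Move 4: W@(3,1) -> caps B=0 W=0
Move 5: B@(2,3) -> caps B=0 W=0
Move 6: W@(0,0) -> caps B=0 W=0
Move 7: B@(2,0) -> caps B=0 W=0
Move 8: W@(1,1) -> caps B=0 W=0
Move 9: B@(3,2) -> caps B=0 W=0
Move 10: W@(1,3) -> caps B=0 W=0
Move 11: B@(0,2) -> caps B=2 W=0
Move 12: W@(1,0) -> caps B=2 W=0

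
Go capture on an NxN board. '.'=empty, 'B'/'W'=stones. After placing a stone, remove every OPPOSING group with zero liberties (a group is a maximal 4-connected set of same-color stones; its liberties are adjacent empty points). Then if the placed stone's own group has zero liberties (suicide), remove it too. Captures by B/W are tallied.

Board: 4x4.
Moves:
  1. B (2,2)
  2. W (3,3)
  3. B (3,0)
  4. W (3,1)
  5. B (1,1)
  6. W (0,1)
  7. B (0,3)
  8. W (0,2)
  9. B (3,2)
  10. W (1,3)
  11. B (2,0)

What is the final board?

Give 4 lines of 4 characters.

Answer: .WW.
.B.W
B.B.
BWBW

Derivation:
Move 1: B@(2,2) -> caps B=0 W=0
Move 2: W@(3,3) -> caps B=0 W=0
Move 3: B@(3,0) -> caps B=0 W=0
Move 4: W@(3,1) -> caps B=0 W=0
Move 5: B@(1,1) -> caps B=0 W=0
Move 6: W@(0,1) -> caps B=0 W=0
Move 7: B@(0,3) -> caps B=0 W=0
Move 8: W@(0,2) -> caps B=0 W=0
Move 9: B@(3,2) -> caps B=0 W=0
Move 10: W@(1,3) -> caps B=0 W=1
Move 11: B@(2,0) -> caps B=0 W=1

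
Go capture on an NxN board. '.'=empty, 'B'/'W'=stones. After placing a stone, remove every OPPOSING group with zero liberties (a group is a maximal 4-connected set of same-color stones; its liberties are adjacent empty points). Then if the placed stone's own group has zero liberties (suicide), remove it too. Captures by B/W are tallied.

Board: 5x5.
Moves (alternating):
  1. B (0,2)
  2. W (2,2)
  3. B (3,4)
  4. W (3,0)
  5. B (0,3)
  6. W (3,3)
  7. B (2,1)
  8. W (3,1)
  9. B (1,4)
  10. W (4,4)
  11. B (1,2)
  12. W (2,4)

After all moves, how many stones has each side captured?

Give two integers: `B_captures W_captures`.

Answer: 0 1

Derivation:
Move 1: B@(0,2) -> caps B=0 W=0
Move 2: W@(2,2) -> caps B=0 W=0
Move 3: B@(3,4) -> caps B=0 W=0
Move 4: W@(3,0) -> caps B=0 W=0
Move 5: B@(0,3) -> caps B=0 W=0
Move 6: W@(3,3) -> caps B=0 W=0
Move 7: B@(2,1) -> caps B=0 W=0
Move 8: W@(3,1) -> caps B=0 W=0
Move 9: B@(1,4) -> caps B=0 W=0
Move 10: W@(4,4) -> caps B=0 W=0
Move 11: B@(1,2) -> caps B=0 W=0
Move 12: W@(2,4) -> caps B=0 W=1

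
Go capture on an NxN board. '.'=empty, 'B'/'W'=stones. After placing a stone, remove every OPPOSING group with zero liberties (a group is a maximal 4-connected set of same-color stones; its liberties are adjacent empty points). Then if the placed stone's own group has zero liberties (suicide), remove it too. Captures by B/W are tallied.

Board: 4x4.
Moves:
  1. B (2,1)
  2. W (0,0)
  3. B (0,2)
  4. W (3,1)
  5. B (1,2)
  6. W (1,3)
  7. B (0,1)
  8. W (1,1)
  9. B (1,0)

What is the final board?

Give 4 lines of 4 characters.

Answer: .BB.
B.BW
.B..
.W..

Derivation:
Move 1: B@(2,1) -> caps B=0 W=0
Move 2: W@(0,0) -> caps B=0 W=0
Move 3: B@(0,2) -> caps B=0 W=0
Move 4: W@(3,1) -> caps B=0 W=0
Move 5: B@(1,2) -> caps B=0 W=0
Move 6: W@(1,3) -> caps B=0 W=0
Move 7: B@(0,1) -> caps B=0 W=0
Move 8: W@(1,1) -> caps B=0 W=0
Move 9: B@(1,0) -> caps B=2 W=0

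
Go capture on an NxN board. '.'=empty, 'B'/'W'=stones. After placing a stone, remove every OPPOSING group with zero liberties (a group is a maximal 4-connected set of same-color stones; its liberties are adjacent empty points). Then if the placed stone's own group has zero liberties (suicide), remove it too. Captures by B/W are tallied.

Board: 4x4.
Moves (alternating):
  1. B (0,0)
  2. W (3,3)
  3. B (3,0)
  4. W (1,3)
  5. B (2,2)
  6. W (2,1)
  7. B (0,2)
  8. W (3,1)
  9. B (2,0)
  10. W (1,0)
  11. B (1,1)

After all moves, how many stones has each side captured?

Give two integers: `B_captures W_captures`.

Move 1: B@(0,0) -> caps B=0 W=0
Move 2: W@(3,3) -> caps B=0 W=0
Move 3: B@(3,0) -> caps B=0 W=0
Move 4: W@(1,3) -> caps B=0 W=0
Move 5: B@(2,2) -> caps B=0 W=0
Move 6: W@(2,1) -> caps B=0 W=0
Move 7: B@(0,2) -> caps B=0 W=0
Move 8: W@(3,1) -> caps B=0 W=0
Move 9: B@(2,0) -> caps B=0 W=0
Move 10: W@(1,0) -> caps B=0 W=2
Move 11: B@(1,1) -> caps B=0 W=2

Answer: 0 2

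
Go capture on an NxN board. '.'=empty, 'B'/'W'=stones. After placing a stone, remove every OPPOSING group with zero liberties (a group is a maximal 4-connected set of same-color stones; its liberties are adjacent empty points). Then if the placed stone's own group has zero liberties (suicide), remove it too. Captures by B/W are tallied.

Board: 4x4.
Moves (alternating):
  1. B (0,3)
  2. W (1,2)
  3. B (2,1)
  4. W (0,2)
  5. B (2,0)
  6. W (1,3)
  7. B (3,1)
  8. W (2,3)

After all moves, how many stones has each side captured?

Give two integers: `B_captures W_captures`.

Answer: 0 1

Derivation:
Move 1: B@(0,3) -> caps B=0 W=0
Move 2: W@(1,2) -> caps B=0 W=0
Move 3: B@(2,1) -> caps B=0 W=0
Move 4: W@(0,2) -> caps B=0 W=0
Move 5: B@(2,0) -> caps B=0 W=0
Move 6: W@(1,3) -> caps B=0 W=1
Move 7: B@(3,1) -> caps B=0 W=1
Move 8: W@(2,3) -> caps B=0 W=1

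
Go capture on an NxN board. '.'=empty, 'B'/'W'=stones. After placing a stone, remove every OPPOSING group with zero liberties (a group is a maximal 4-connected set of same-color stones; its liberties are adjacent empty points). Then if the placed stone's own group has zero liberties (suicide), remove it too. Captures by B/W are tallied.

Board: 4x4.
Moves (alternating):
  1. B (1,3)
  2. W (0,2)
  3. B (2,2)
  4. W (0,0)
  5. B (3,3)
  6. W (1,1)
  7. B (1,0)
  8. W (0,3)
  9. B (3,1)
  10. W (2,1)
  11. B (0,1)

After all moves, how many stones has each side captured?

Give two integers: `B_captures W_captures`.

Move 1: B@(1,3) -> caps B=0 W=0
Move 2: W@(0,2) -> caps B=0 W=0
Move 3: B@(2,2) -> caps B=0 W=0
Move 4: W@(0,0) -> caps B=0 W=0
Move 5: B@(3,3) -> caps B=0 W=0
Move 6: W@(1,1) -> caps B=0 W=0
Move 7: B@(1,0) -> caps B=0 W=0
Move 8: W@(0,3) -> caps B=0 W=0
Move 9: B@(3,1) -> caps B=0 W=0
Move 10: W@(2,1) -> caps B=0 W=0
Move 11: B@(0,1) -> caps B=1 W=0

Answer: 1 0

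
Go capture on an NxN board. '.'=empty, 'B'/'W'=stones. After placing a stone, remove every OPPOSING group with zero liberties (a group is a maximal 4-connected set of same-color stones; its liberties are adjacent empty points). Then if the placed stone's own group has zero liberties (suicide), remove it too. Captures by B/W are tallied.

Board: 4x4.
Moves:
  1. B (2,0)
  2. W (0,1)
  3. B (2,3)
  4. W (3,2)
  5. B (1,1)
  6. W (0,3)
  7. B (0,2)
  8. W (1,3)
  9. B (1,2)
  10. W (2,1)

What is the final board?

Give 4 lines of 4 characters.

Answer: .WB.
.BB.
BW.B
..W.

Derivation:
Move 1: B@(2,0) -> caps B=0 W=0
Move 2: W@(0,1) -> caps B=0 W=0
Move 3: B@(2,3) -> caps B=0 W=0
Move 4: W@(3,2) -> caps B=0 W=0
Move 5: B@(1,1) -> caps B=0 W=0
Move 6: W@(0,3) -> caps B=0 W=0
Move 7: B@(0,2) -> caps B=0 W=0
Move 8: W@(1,3) -> caps B=0 W=0
Move 9: B@(1,2) -> caps B=2 W=0
Move 10: W@(2,1) -> caps B=2 W=0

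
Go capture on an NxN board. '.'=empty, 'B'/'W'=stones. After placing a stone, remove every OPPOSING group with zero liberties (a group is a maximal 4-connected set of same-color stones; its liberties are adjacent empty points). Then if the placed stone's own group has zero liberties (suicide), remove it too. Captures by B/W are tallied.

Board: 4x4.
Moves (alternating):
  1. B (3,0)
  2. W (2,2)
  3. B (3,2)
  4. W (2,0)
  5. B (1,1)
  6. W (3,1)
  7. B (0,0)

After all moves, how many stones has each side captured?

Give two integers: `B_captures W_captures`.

Move 1: B@(3,0) -> caps B=0 W=0
Move 2: W@(2,2) -> caps B=0 W=0
Move 3: B@(3,2) -> caps B=0 W=0
Move 4: W@(2,0) -> caps B=0 W=0
Move 5: B@(1,1) -> caps B=0 W=0
Move 6: W@(3,1) -> caps B=0 W=1
Move 7: B@(0,0) -> caps B=0 W=1

Answer: 0 1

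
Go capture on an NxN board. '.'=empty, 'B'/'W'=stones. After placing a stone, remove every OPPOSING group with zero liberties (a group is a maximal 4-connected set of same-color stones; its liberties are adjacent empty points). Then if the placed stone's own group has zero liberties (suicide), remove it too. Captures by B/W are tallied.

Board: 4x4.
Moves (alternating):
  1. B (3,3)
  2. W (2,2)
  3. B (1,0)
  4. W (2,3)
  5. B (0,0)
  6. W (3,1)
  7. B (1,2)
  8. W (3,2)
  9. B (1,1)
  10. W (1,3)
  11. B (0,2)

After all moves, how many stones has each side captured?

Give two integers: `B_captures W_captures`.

Answer: 0 1

Derivation:
Move 1: B@(3,3) -> caps B=0 W=0
Move 2: W@(2,2) -> caps B=0 W=0
Move 3: B@(1,0) -> caps B=0 W=0
Move 4: W@(2,3) -> caps B=0 W=0
Move 5: B@(0,0) -> caps B=0 W=0
Move 6: W@(3,1) -> caps B=0 W=0
Move 7: B@(1,2) -> caps B=0 W=0
Move 8: W@(3,2) -> caps B=0 W=1
Move 9: B@(1,1) -> caps B=0 W=1
Move 10: W@(1,3) -> caps B=0 W=1
Move 11: B@(0,2) -> caps B=0 W=1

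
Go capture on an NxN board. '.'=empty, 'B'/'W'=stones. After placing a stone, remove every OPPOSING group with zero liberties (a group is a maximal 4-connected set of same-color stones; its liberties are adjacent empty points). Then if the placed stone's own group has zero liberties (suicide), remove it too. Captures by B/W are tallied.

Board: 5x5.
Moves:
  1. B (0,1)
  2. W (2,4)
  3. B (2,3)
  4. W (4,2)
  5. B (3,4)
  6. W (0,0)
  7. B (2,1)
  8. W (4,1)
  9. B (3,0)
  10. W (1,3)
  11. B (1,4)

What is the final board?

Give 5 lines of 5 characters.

Move 1: B@(0,1) -> caps B=0 W=0
Move 2: W@(2,4) -> caps B=0 W=0
Move 3: B@(2,3) -> caps B=0 W=0
Move 4: W@(4,2) -> caps B=0 W=0
Move 5: B@(3,4) -> caps B=0 W=0
Move 6: W@(0,0) -> caps B=0 W=0
Move 7: B@(2,1) -> caps B=0 W=0
Move 8: W@(4,1) -> caps B=0 W=0
Move 9: B@(3,0) -> caps B=0 W=0
Move 10: W@(1,3) -> caps B=0 W=0
Move 11: B@(1,4) -> caps B=1 W=0

Answer: WB...
...WB
.B.B.
B...B
.WW..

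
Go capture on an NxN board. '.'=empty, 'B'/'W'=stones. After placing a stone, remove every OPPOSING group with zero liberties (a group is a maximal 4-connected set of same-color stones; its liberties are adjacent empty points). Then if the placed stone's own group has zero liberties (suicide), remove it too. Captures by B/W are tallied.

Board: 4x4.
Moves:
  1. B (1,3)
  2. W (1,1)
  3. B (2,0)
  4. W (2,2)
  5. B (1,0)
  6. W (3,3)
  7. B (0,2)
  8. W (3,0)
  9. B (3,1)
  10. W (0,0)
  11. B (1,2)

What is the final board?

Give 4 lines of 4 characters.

Move 1: B@(1,3) -> caps B=0 W=0
Move 2: W@(1,1) -> caps B=0 W=0
Move 3: B@(2,0) -> caps B=0 W=0
Move 4: W@(2,2) -> caps B=0 W=0
Move 5: B@(1,0) -> caps B=0 W=0
Move 6: W@(3,3) -> caps B=0 W=0
Move 7: B@(0,2) -> caps B=0 W=0
Move 8: W@(3,0) -> caps B=0 W=0
Move 9: B@(3,1) -> caps B=1 W=0
Move 10: W@(0,0) -> caps B=1 W=0
Move 11: B@(1,2) -> caps B=1 W=0

Answer: W.B.
BWBB
B.W.
.B.W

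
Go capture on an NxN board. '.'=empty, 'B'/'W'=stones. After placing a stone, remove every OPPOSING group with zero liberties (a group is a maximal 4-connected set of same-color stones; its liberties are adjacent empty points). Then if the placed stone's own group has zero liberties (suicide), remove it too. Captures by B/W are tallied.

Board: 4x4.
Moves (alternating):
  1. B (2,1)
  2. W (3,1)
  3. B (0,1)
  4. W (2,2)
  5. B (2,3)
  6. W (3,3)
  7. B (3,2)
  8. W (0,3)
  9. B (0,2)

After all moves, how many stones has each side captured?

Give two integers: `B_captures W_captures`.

Move 1: B@(2,1) -> caps B=0 W=0
Move 2: W@(3,1) -> caps B=0 W=0
Move 3: B@(0,1) -> caps B=0 W=0
Move 4: W@(2,2) -> caps B=0 W=0
Move 5: B@(2,3) -> caps B=0 W=0
Move 6: W@(3,3) -> caps B=0 W=0
Move 7: B@(3,2) -> caps B=1 W=0
Move 8: W@(0,3) -> caps B=1 W=0
Move 9: B@(0,2) -> caps B=1 W=0

Answer: 1 0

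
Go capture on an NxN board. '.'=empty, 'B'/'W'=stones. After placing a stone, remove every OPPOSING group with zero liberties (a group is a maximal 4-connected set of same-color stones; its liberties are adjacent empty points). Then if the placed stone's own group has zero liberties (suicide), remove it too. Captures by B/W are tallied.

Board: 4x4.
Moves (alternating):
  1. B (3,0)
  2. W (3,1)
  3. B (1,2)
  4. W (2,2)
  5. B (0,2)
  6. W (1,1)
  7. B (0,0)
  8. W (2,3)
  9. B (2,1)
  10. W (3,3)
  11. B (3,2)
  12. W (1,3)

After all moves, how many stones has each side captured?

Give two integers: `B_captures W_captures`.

Move 1: B@(3,0) -> caps B=0 W=0
Move 2: W@(3,1) -> caps B=0 W=0
Move 3: B@(1,2) -> caps B=0 W=0
Move 4: W@(2,2) -> caps B=0 W=0
Move 5: B@(0,2) -> caps B=0 W=0
Move 6: W@(1,1) -> caps B=0 W=0
Move 7: B@(0,0) -> caps B=0 W=0
Move 8: W@(2,3) -> caps B=0 W=0
Move 9: B@(2,1) -> caps B=0 W=0
Move 10: W@(3,3) -> caps B=0 W=0
Move 11: B@(3,2) -> caps B=1 W=0
Move 12: W@(1,3) -> caps B=1 W=0

Answer: 1 0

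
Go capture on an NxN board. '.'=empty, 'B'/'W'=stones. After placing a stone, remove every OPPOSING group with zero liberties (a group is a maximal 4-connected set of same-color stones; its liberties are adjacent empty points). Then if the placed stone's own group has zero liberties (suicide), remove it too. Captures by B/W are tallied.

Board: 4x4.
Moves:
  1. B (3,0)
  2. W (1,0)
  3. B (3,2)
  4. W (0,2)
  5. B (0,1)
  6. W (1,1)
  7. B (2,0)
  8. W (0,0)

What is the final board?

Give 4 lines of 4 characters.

Move 1: B@(3,0) -> caps B=0 W=0
Move 2: W@(1,0) -> caps B=0 W=0
Move 3: B@(3,2) -> caps B=0 W=0
Move 4: W@(0,2) -> caps B=0 W=0
Move 5: B@(0,1) -> caps B=0 W=0
Move 6: W@(1,1) -> caps B=0 W=0
Move 7: B@(2,0) -> caps B=0 W=0
Move 8: W@(0,0) -> caps B=0 W=1

Answer: W.W.
WW..
B...
B.B.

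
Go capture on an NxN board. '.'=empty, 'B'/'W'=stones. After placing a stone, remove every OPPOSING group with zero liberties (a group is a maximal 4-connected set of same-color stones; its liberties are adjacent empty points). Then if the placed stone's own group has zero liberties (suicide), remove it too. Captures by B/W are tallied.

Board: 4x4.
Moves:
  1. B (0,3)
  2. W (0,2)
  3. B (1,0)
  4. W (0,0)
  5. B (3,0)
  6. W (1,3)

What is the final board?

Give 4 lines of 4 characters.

Move 1: B@(0,3) -> caps B=0 W=0
Move 2: W@(0,2) -> caps B=0 W=0
Move 3: B@(1,0) -> caps B=0 W=0
Move 4: W@(0,0) -> caps B=0 W=0
Move 5: B@(3,0) -> caps B=0 W=0
Move 6: W@(1,3) -> caps B=0 W=1

Answer: W.W.
B..W
....
B...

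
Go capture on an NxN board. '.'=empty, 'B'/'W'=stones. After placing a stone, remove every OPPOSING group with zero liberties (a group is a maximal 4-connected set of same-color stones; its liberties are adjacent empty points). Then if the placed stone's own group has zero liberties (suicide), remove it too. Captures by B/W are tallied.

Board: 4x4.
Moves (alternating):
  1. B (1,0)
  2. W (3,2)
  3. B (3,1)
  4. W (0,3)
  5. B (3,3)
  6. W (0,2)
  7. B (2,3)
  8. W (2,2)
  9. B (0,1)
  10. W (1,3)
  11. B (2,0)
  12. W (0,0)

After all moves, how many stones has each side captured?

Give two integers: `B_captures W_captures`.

Answer: 0 2

Derivation:
Move 1: B@(1,0) -> caps B=0 W=0
Move 2: W@(3,2) -> caps B=0 W=0
Move 3: B@(3,1) -> caps B=0 W=0
Move 4: W@(0,3) -> caps B=0 W=0
Move 5: B@(3,3) -> caps B=0 W=0
Move 6: W@(0,2) -> caps B=0 W=0
Move 7: B@(2,3) -> caps B=0 W=0
Move 8: W@(2,2) -> caps B=0 W=0
Move 9: B@(0,1) -> caps B=0 W=0
Move 10: W@(1,3) -> caps B=0 W=2
Move 11: B@(2,0) -> caps B=0 W=2
Move 12: W@(0,0) -> caps B=0 W=2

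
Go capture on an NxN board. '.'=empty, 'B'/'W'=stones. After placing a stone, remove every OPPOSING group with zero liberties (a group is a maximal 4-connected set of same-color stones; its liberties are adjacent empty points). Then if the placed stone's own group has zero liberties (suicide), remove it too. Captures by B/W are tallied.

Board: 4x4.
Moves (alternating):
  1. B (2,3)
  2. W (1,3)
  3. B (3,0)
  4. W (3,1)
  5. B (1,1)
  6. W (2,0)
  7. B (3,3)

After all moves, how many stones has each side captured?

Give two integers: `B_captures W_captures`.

Answer: 0 1

Derivation:
Move 1: B@(2,3) -> caps B=0 W=0
Move 2: W@(1,3) -> caps B=0 W=0
Move 3: B@(3,0) -> caps B=0 W=0
Move 4: W@(3,1) -> caps B=0 W=0
Move 5: B@(1,1) -> caps B=0 W=0
Move 6: W@(2,0) -> caps B=0 W=1
Move 7: B@(3,3) -> caps B=0 W=1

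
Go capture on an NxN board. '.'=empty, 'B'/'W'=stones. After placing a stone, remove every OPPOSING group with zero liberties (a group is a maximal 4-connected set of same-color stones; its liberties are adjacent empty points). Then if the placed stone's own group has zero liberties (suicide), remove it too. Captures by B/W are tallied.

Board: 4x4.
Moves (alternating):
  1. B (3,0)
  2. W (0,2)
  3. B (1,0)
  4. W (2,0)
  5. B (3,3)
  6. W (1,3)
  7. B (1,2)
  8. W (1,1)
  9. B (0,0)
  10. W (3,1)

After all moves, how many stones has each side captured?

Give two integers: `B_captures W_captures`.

Answer: 0 1

Derivation:
Move 1: B@(3,0) -> caps B=0 W=0
Move 2: W@(0,2) -> caps B=0 W=0
Move 3: B@(1,0) -> caps B=0 W=0
Move 4: W@(2,0) -> caps B=0 W=0
Move 5: B@(3,3) -> caps B=0 W=0
Move 6: W@(1,3) -> caps B=0 W=0
Move 7: B@(1,2) -> caps B=0 W=0
Move 8: W@(1,1) -> caps B=0 W=0
Move 9: B@(0,0) -> caps B=0 W=0
Move 10: W@(3,1) -> caps B=0 W=1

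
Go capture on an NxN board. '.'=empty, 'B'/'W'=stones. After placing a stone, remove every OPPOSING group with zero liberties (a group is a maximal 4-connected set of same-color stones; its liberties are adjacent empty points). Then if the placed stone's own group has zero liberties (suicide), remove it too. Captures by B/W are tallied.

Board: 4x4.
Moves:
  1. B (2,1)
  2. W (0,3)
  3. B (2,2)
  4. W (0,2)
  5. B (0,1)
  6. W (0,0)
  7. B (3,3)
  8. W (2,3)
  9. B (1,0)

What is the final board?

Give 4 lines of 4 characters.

Answer: .BWW
B...
.BBW
...B

Derivation:
Move 1: B@(2,1) -> caps B=0 W=0
Move 2: W@(0,3) -> caps B=0 W=0
Move 3: B@(2,2) -> caps B=0 W=0
Move 4: W@(0,2) -> caps B=0 W=0
Move 5: B@(0,1) -> caps B=0 W=0
Move 6: W@(0,0) -> caps B=0 W=0
Move 7: B@(3,3) -> caps B=0 W=0
Move 8: W@(2,3) -> caps B=0 W=0
Move 9: B@(1,0) -> caps B=1 W=0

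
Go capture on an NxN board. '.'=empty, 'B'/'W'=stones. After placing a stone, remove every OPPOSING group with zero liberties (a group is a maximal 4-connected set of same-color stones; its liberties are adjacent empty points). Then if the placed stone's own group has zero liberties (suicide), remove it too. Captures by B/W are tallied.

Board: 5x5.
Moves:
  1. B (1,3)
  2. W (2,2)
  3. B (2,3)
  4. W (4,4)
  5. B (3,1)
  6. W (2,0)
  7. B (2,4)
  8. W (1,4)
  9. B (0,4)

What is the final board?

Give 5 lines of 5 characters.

Move 1: B@(1,3) -> caps B=0 W=0
Move 2: W@(2,2) -> caps B=0 W=0
Move 3: B@(2,3) -> caps B=0 W=0
Move 4: W@(4,4) -> caps B=0 W=0
Move 5: B@(3,1) -> caps B=0 W=0
Move 6: W@(2,0) -> caps B=0 W=0
Move 7: B@(2,4) -> caps B=0 W=0
Move 8: W@(1,4) -> caps B=0 W=0
Move 9: B@(0,4) -> caps B=1 W=0

Answer: ....B
...B.
W.WBB
.B...
....W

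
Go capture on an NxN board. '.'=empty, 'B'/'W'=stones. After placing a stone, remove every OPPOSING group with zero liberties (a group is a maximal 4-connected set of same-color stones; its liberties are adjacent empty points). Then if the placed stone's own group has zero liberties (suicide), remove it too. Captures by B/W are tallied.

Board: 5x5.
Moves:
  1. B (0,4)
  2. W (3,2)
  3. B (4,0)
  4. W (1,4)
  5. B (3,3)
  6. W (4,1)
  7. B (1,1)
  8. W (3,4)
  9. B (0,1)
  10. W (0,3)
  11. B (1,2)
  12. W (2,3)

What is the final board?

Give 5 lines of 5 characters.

Answer: .B.W.
.BB.W
...W.
..WBW
BW...

Derivation:
Move 1: B@(0,4) -> caps B=0 W=0
Move 2: W@(3,2) -> caps B=0 W=0
Move 3: B@(4,0) -> caps B=0 W=0
Move 4: W@(1,4) -> caps B=0 W=0
Move 5: B@(3,3) -> caps B=0 W=0
Move 6: W@(4,1) -> caps B=0 W=0
Move 7: B@(1,1) -> caps B=0 W=0
Move 8: W@(3,4) -> caps B=0 W=0
Move 9: B@(0,1) -> caps B=0 W=0
Move 10: W@(0,3) -> caps B=0 W=1
Move 11: B@(1,2) -> caps B=0 W=1
Move 12: W@(2,3) -> caps B=0 W=1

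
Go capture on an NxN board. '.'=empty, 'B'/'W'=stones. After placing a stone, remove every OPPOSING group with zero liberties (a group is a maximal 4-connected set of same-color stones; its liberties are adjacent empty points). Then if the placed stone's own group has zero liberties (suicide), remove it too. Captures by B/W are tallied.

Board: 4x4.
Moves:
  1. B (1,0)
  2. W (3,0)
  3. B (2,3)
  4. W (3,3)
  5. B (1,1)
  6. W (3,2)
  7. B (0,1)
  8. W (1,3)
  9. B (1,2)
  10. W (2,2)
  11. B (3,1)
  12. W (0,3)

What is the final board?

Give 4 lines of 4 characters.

Answer: .B.W
BBBW
..W.
WBWW

Derivation:
Move 1: B@(1,0) -> caps B=0 W=0
Move 2: W@(3,0) -> caps B=0 W=0
Move 3: B@(2,3) -> caps B=0 W=0
Move 4: W@(3,3) -> caps B=0 W=0
Move 5: B@(1,1) -> caps B=0 W=0
Move 6: W@(3,2) -> caps B=0 W=0
Move 7: B@(0,1) -> caps B=0 W=0
Move 8: W@(1,3) -> caps B=0 W=0
Move 9: B@(1,2) -> caps B=0 W=0
Move 10: W@(2,2) -> caps B=0 W=1
Move 11: B@(3,1) -> caps B=0 W=1
Move 12: W@(0,3) -> caps B=0 W=1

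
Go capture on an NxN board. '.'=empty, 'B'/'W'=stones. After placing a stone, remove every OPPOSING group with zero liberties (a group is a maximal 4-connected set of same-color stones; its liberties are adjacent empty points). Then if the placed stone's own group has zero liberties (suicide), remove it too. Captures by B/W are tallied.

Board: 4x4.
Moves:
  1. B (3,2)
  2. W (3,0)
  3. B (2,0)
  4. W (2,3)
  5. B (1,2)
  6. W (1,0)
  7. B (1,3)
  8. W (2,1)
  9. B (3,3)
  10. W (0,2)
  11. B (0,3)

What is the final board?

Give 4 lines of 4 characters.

Move 1: B@(3,2) -> caps B=0 W=0
Move 2: W@(3,0) -> caps B=0 W=0
Move 3: B@(2,0) -> caps B=0 W=0
Move 4: W@(2,3) -> caps B=0 W=0
Move 5: B@(1,2) -> caps B=0 W=0
Move 6: W@(1,0) -> caps B=0 W=0
Move 7: B@(1,3) -> caps B=0 W=0
Move 8: W@(2,1) -> caps B=0 W=1
Move 9: B@(3,3) -> caps B=0 W=1
Move 10: W@(0,2) -> caps B=0 W=1
Move 11: B@(0,3) -> caps B=0 W=1

Answer: ..WB
W.BB
.W.W
W.BB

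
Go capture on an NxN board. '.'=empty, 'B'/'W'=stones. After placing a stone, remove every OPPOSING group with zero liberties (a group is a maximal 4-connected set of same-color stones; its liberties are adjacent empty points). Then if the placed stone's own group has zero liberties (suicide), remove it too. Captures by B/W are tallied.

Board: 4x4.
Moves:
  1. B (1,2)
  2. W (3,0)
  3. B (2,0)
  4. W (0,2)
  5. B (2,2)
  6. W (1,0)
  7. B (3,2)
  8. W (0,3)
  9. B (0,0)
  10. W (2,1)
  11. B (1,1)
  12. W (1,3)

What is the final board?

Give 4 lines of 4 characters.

Move 1: B@(1,2) -> caps B=0 W=0
Move 2: W@(3,0) -> caps B=0 W=0
Move 3: B@(2,0) -> caps B=0 W=0
Move 4: W@(0,2) -> caps B=0 W=0
Move 5: B@(2,2) -> caps B=0 W=0
Move 6: W@(1,0) -> caps B=0 W=0
Move 7: B@(3,2) -> caps B=0 W=0
Move 8: W@(0,3) -> caps B=0 W=0
Move 9: B@(0,0) -> caps B=0 W=0
Move 10: W@(2,1) -> caps B=0 W=1
Move 11: B@(1,1) -> caps B=0 W=1
Move 12: W@(1,3) -> caps B=0 W=1

Answer: B.WW
WBBW
.WB.
W.B.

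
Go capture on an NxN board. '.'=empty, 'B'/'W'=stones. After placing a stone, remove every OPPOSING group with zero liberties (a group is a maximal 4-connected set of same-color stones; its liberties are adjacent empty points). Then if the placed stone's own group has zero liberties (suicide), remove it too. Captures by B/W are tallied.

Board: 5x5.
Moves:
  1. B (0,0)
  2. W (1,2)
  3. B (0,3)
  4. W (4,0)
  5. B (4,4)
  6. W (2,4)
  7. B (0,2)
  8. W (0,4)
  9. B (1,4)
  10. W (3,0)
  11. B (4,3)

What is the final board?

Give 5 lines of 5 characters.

Answer: B.BB.
..W.B
....W
W....
W..BB

Derivation:
Move 1: B@(0,0) -> caps B=0 W=0
Move 2: W@(1,2) -> caps B=0 W=0
Move 3: B@(0,3) -> caps B=0 W=0
Move 4: W@(4,0) -> caps B=0 W=0
Move 5: B@(4,4) -> caps B=0 W=0
Move 6: W@(2,4) -> caps B=0 W=0
Move 7: B@(0,2) -> caps B=0 W=0
Move 8: W@(0,4) -> caps B=0 W=0
Move 9: B@(1,4) -> caps B=1 W=0
Move 10: W@(3,0) -> caps B=1 W=0
Move 11: B@(4,3) -> caps B=1 W=0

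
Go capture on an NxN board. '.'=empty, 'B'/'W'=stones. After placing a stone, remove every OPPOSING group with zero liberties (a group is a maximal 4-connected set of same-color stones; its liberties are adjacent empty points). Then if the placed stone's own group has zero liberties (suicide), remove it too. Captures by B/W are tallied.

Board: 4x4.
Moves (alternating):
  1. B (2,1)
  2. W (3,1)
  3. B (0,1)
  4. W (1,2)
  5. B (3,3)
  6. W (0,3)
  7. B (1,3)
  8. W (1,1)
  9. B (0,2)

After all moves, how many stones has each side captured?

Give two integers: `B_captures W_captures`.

Answer: 1 0

Derivation:
Move 1: B@(2,1) -> caps B=0 W=0
Move 2: W@(3,1) -> caps B=0 W=0
Move 3: B@(0,1) -> caps B=0 W=0
Move 4: W@(1,2) -> caps B=0 W=0
Move 5: B@(3,3) -> caps B=0 W=0
Move 6: W@(0,3) -> caps B=0 W=0
Move 7: B@(1,3) -> caps B=0 W=0
Move 8: W@(1,1) -> caps B=0 W=0
Move 9: B@(0,2) -> caps B=1 W=0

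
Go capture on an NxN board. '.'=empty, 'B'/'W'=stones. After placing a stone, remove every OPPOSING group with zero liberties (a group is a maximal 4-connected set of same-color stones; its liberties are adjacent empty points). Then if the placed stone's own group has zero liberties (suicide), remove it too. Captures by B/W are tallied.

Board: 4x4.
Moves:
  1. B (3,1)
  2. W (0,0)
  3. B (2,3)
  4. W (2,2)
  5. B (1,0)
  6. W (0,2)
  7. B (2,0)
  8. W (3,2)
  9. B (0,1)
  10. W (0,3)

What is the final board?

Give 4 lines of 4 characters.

Answer: .BWW
B...
B.WB
.BW.

Derivation:
Move 1: B@(3,1) -> caps B=0 W=0
Move 2: W@(0,0) -> caps B=0 W=0
Move 3: B@(2,3) -> caps B=0 W=0
Move 4: W@(2,2) -> caps B=0 W=0
Move 5: B@(1,0) -> caps B=0 W=0
Move 6: W@(0,2) -> caps B=0 W=0
Move 7: B@(2,0) -> caps B=0 W=0
Move 8: W@(3,2) -> caps B=0 W=0
Move 9: B@(0,1) -> caps B=1 W=0
Move 10: W@(0,3) -> caps B=1 W=0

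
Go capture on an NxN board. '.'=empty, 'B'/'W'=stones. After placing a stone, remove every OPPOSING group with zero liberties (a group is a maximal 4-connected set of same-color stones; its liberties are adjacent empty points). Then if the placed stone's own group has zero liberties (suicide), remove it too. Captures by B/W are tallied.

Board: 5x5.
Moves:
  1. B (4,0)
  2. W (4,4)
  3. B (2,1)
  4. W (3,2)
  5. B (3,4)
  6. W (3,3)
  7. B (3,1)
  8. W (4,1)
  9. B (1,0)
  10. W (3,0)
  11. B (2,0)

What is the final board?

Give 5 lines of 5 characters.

Answer: .....
B....
BB...
WBWWB
.W..W

Derivation:
Move 1: B@(4,0) -> caps B=0 W=0
Move 2: W@(4,4) -> caps B=0 W=0
Move 3: B@(2,1) -> caps B=0 W=0
Move 4: W@(3,2) -> caps B=0 W=0
Move 5: B@(3,4) -> caps B=0 W=0
Move 6: W@(3,3) -> caps B=0 W=0
Move 7: B@(3,1) -> caps B=0 W=0
Move 8: W@(4,1) -> caps B=0 W=0
Move 9: B@(1,0) -> caps B=0 W=0
Move 10: W@(3,0) -> caps B=0 W=1
Move 11: B@(2,0) -> caps B=0 W=1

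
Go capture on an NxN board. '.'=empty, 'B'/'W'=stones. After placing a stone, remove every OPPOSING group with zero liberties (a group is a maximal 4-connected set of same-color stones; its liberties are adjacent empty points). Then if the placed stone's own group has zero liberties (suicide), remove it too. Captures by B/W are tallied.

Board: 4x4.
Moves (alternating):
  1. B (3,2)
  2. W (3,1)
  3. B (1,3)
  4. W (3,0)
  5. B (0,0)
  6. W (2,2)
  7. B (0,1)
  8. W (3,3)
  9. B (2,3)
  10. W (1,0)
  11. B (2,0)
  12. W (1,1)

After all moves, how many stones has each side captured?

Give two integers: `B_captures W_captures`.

Move 1: B@(3,2) -> caps B=0 W=0
Move 2: W@(3,1) -> caps B=0 W=0
Move 3: B@(1,3) -> caps B=0 W=0
Move 4: W@(3,0) -> caps B=0 W=0
Move 5: B@(0,0) -> caps B=0 W=0
Move 6: W@(2,2) -> caps B=0 W=0
Move 7: B@(0,1) -> caps B=0 W=0
Move 8: W@(3,3) -> caps B=0 W=1
Move 9: B@(2,3) -> caps B=0 W=1
Move 10: W@(1,0) -> caps B=0 W=1
Move 11: B@(2,0) -> caps B=0 W=1
Move 12: W@(1,1) -> caps B=0 W=1

Answer: 0 1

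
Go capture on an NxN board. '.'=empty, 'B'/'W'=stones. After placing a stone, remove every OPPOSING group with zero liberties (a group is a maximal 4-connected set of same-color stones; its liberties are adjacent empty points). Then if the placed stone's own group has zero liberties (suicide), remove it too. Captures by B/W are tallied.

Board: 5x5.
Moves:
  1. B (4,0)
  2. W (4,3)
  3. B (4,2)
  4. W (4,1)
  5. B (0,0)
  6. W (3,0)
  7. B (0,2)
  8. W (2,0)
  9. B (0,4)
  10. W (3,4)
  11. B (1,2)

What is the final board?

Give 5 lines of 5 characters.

Answer: B.B.B
..B..
W....
W...W
.WBW.

Derivation:
Move 1: B@(4,0) -> caps B=0 W=0
Move 2: W@(4,3) -> caps B=0 W=0
Move 3: B@(4,2) -> caps B=0 W=0
Move 4: W@(4,1) -> caps B=0 W=0
Move 5: B@(0,0) -> caps B=0 W=0
Move 6: W@(3,0) -> caps B=0 W=1
Move 7: B@(0,2) -> caps B=0 W=1
Move 8: W@(2,0) -> caps B=0 W=1
Move 9: B@(0,4) -> caps B=0 W=1
Move 10: W@(3,4) -> caps B=0 W=1
Move 11: B@(1,2) -> caps B=0 W=1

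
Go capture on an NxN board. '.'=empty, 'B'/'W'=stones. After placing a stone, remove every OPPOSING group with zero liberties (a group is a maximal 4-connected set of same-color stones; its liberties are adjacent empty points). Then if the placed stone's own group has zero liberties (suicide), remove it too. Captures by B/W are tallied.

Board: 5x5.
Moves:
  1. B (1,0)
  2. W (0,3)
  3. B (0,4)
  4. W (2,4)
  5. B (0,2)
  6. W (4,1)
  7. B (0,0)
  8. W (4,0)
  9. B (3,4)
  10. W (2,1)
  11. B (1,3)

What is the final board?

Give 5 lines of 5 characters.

Answer: B.B.B
B..B.
.W..W
....B
WW...

Derivation:
Move 1: B@(1,0) -> caps B=0 W=0
Move 2: W@(0,3) -> caps B=0 W=0
Move 3: B@(0,4) -> caps B=0 W=0
Move 4: W@(2,4) -> caps B=0 W=0
Move 5: B@(0,2) -> caps B=0 W=0
Move 6: W@(4,1) -> caps B=0 W=0
Move 7: B@(0,0) -> caps B=0 W=0
Move 8: W@(4,0) -> caps B=0 W=0
Move 9: B@(3,4) -> caps B=0 W=0
Move 10: W@(2,1) -> caps B=0 W=0
Move 11: B@(1,3) -> caps B=1 W=0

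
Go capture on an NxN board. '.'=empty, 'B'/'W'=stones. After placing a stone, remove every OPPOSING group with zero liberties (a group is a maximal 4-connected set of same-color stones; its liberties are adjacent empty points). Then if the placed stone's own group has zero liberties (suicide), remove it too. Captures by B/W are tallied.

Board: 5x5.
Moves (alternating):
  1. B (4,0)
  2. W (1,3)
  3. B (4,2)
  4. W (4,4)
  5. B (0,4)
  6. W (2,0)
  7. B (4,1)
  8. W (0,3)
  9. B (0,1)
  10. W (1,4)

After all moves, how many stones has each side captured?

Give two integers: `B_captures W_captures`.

Answer: 0 1

Derivation:
Move 1: B@(4,0) -> caps B=0 W=0
Move 2: W@(1,3) -> caps B=0 W=0
Move 3: B@(4,2) -> caps B=0 W=0
Move 4: W@(4,4) -> caps B=0 W=0
Move 5: B@(0,4) -> caps B=0 W=0
Move 6: W@(2,0) -> caps B=0 W=0
Move 7: B@(4,1) -> caps B=0 W=0
Move 8: W@(0,3) -> caps B=0 W=0
Move 9: B@(0,1) -> caps B=0 W=0
Move 10: W@(1,4) -> caps B=0 W=1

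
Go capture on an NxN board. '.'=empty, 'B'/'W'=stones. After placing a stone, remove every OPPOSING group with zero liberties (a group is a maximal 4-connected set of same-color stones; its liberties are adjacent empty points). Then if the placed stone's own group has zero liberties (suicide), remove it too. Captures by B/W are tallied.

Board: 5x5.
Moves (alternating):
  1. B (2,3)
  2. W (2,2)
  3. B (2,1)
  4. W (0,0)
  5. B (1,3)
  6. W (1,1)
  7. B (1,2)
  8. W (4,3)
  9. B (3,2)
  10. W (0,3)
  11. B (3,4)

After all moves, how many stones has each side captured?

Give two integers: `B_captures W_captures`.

Move 1: B@(2,3) -> caps B=0 W=0
Move 2: W@(2,2) -> caps B=0 W=0
Move 3: B@(2,1) -> caps B=0 W=0
Move 4: W@(0,0) -> caps B=0 W=0
Move 5: B@(1,3) -> caps B=0 W=0
Move 6: W@(1,1) -> caps B=0 W=0
Move 7: B@(1,2) -> caps B=0 W=0
Move 8: W@(4,3) -> caps B=0 W=0
Move 9: B@(3,2) -> caps B=1 W=0
Move 10: W@(0,3) -> caps B=1 W=0
Move 11: B@(3,4) -> caps B=1 W=0

Answer: 1 0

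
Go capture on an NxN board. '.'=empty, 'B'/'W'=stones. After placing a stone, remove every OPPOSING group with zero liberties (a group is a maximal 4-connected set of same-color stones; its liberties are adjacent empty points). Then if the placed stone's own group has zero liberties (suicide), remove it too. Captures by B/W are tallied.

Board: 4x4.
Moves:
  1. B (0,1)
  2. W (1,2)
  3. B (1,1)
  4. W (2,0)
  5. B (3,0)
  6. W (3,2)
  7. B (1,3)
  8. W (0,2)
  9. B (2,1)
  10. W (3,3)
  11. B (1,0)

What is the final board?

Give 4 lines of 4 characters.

Move 1: B@(0,1) -> caps B=0 W=0
Move 2: W@(1,2) -> caps B=0 W=0
Move 3: B@(1,1) -> caps B=0 W=0
Move 4: W@(2,0) -> caps B=0 W=0
Move 5: B@(3,0) -> caps B=0 W=0
Move 6: W@(3,2) -> caps B=0 W=0
Move 7: B@(1,3) -> caps B=0 W=0
Move 8: W@(0,2) -> caps B=0 W=0
Move 9: B@(2,1) -> caps B=0 W=0
Move 10: W@(3,3) -> caps B=0 W=0
Move 11: B@(1,0) -> caps B=1 W=0

Answer: .BW.
BBWB
.B..
B.WW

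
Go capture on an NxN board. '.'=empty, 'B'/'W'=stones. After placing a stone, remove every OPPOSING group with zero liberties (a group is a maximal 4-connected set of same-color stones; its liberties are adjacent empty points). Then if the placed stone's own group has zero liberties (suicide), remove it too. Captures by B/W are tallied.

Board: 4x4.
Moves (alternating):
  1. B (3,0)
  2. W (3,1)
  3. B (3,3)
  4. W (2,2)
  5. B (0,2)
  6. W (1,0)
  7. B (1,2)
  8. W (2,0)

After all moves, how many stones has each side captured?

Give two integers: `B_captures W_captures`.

Move 1: B@(3,0) -> caps B=0 W=0
Move 2: W@(3,1) -> caps B=0 W=0
Move 3: B@(3,3) -> caps B=0 W=0
Move 4: W@(2,2) -> caps B=0 W=0
Move 5: B@(0,2) -> caps B=0 W=0
Move 6: W@(1,0) -> caps B=0 W=0
Move 7: B@(1,2) -> caps B=0 W=0
Move 8: W@(2,0) -> caps B=0 W=1

Answer: 0 1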